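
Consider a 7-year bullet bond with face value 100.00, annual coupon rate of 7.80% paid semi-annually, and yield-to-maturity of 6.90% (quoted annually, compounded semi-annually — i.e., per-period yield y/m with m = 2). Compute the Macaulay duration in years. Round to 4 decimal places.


Coupon per period c = face * coupon_rate / m = 3.900000
Periods per year m = 2; per-period yield y/m = 0.034500
Number of cashflows N = 14
Cashflows (t years, CF_t, discount factor 1/(1+y/m)^(m*t), PV):
  t = 0.5000: CF_t = 3.900000, DF = 0.966651, PV = 3.769937
  t = 1.0000: CF_t = 3.900000, DF = 0.934413, PV = 3.644212
  t = 1.5000: CF_t = 3.900000, DF = 0.903251, PV = 3.522679
  t = 2.0000: CF_t = 3.900000, DF = 0.873128, PV = 3.405200
  t = 2.5000: CF_t = 3.900000, DF = 0.844010, PV = 3.291638
  t = 3.0000: CF_t = 3.900000, DF = 0.815863, PV = 3.181864
  t = 3.5000: CF_t = 3.900000, DF = 0.788654, PV = 3.075751
  t = 4.0000: CF_t = 3.900000, DF = 0.762353, PV = 2.973176
  t = 4.5000: CF_t = 3.900000, DF = 0.736929, PV = 2.874022
  t = 5.0000: CF_t = 3.900000, DF = 0.712353, PV = 2.778175
  t = 5.5000: CF_t = 3.900000, DF = 0.688596, PV = 2.685525
  t = 6.0000: CF_t = 3.900000, DF = 0.665632, PV = 2.595964
  t = 6.5000: CF_t = 3.900000, DF = 0.643433, PV = 2.509390
  t = 7.0000: CF_t = 103.900000, DF = 0.621975, PV = 64.623224
Price P = sum_t PV_t = 104.930758
Macaulay numerator sum_t t * PV_t:
  t * PV_t at t = 0.5000: 1.884969
  t * PV_t at t = 1.0000: 3.644212
  t * PV_t at t = 1.5000: 5.284019
  t * PV_t at t = 2.0000: 6.810400
  t * PV_t at t = 2.5000: 8.229096
  t * PV_t at t = 3.0000: 9.545593
  t * PV_t at t = 3.5000: 10.765128
  t * PV_t at t = 4.0000: 11.892705
  t * PV_t at t = 4.5000: 12.933101
  t * PV_t at t = 5.0000: 13.890877
  t * PV_t at t = 5.5000: 14.770386
  t * PV_t at t = 6.0000: 15.575784
  t * PV_t at t = 6.5000: 16.311035
  t * PV_t at t = 7.0000: 452.362565
Macaulay duration D = (sum_t t * PV_t) / P = 583.899869 / 104.930758 = 5.564621

Answer: Macaulay duration = 5.5646 years


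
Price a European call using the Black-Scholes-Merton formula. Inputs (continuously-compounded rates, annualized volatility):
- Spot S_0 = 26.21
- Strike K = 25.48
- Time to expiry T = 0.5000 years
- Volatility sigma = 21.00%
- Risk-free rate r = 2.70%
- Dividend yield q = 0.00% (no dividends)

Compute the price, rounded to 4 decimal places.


d1 = (ln(S/K) + (r - q + 0.5*sigma^2) * T) / (sigma * sqrt(T)) = 0.35538639
d2 = d1 - sigma * sqrt(T) = 0.20689397
exp(-rT) = 0.98659072; exp(-qT) = 1.00000000
C = S_0 * exp(-qT) * N(d1) - K * exp(-rT) * N(d2)
N(d1) = 0.63884993; N(d2) = 0.58195367
C = 26.2100 * 1.00000000 * 0.63884993 - 25.4800 * 0.98659072 * 0.58195367 = 2.1149

Answer: Price = 2.1149


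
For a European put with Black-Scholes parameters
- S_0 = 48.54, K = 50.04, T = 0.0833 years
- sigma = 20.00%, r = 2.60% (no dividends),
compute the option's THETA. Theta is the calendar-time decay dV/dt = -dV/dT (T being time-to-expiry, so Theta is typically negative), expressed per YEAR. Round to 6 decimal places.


Answer: Theta = -5.127326

Derivation:
d1 = -0.4608642076; d2 = -0.5185876864
phi(d1) = 0.3587475138; exp(-qT) = 1.0000000000; exp(-rT) = 0.9978365437
Theta = -S*exp(-qT)*phi(d1)*sigma/(2*sqrt(T)) + r*K*exp(-rT)*N(-d2) - q*S*exp(-qT)*N(-d1)
N(-d1) = 0.6775519838; N(-d2) = 0.6979758511; sqrt(T) = 0.2886173938
Term 1 = -48.5400 * 1.0000000000 * 0.3587475138 * 0.2000 / (2 * 0.2886173938) = -6.0334562968
Term 2 = 0.0260 * 50.0400 * 0.9978365437 * 0.6979758511 = 0.9061298785
Term 3 = 0 (no dividend yield, q = 0)
Theta = -6.0334562968 + (0.9061298785) + (0.0000000000) = -5.127326


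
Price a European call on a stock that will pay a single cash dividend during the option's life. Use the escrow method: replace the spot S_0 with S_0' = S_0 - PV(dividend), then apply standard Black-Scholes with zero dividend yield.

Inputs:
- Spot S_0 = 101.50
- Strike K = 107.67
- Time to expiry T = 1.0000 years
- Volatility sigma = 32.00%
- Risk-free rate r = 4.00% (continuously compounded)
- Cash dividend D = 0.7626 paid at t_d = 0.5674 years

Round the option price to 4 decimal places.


Answer: Price = 11.6759

Derivation:
PV(D) = D * exp(-r * t_d) = 0.7626 * 0.97755962 = 0.74548696
S_0' = S_0 - PV(D) = 101.5000 - 0.74548696 = 100.75451304
d1 = (ln(S_0'/K) + (r + sigma^2/2)*T) / (sigma*sqrt(T)) = 0.07755000
d2 = d1 - sigma*sqrt(T) = -0.24245000
exp(-rT) = 0.96078944
N(d1) = 0.53090699; N(d2) = 0.40421575
C = S_0' * N(d1) - K * exp(-rT) * N(d2) = 100.75451304 * 0.53090699 - 107.6700 * 0.96078944 * 0.40421575 = 11.6759


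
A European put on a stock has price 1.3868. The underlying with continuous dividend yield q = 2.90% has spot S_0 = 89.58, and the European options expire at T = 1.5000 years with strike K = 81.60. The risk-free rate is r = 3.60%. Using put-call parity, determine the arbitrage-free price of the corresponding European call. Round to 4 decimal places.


Put-call parity: C - P = S_0 * exp(-qT) - K * exp(-rT).
S_0 * exp(-qT) = 89.5800 * 0.95743255 = 85.76680820
K * exp(-rT) = 81.6000 * 0.94743211 = 77.31045989
C = P + S*exp(-qT) - K*exp(-rT)
C = 1.3868 + 85.76680820 - 77.31045989 = 9.8431

Answer: Call price = 9.8431


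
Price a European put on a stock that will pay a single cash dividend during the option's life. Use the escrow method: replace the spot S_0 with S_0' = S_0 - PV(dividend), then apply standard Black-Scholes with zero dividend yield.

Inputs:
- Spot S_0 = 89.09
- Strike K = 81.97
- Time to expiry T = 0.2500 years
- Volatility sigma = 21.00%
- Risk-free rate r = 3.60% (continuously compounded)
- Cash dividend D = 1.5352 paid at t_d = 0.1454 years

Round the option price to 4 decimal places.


PV(D) = D * exp(-r * t_d) = 1.5352 * 0.99477928 = 1.52718514
S_0' = S_0 - PV(D) = 89.0900 - 1.52718514 = 87.56281486
d1 = (ln(S_0'/K) + (r + sigma^2/2)*T) / (sigma*sqrt(T)) = 0.76681517
d2 = d1 - sigma*sqrt(T) = 0.66181517
exp(-rT) = 0.99104038
N(-d1) = 0.22159571; N(-d2) = 0.25404484
P = K * exp(-rT) * N(-d2) - S_0' * N(-d1) = 81.9700 * 0.99104038 * 0.25404484 - 87.56281486 * 0.22159571 = 1.2339

Answer: Price = 1.2339


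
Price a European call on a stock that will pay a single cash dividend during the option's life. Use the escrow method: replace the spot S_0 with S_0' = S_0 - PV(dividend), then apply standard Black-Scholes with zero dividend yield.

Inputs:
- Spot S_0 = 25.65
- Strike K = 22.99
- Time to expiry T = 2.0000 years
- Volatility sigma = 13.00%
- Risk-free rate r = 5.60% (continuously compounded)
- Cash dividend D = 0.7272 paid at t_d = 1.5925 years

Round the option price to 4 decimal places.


Answer: Price = 4.7381

Derivation:
PV(D) = D * exp(-r * t_d) = 0.7272 * 0.91468092 = 0.66515596
S_0' = S_0 - PV(D) = 25.6500 - 0.66515596 = 24.98484404
d1 = (ln(S_0'/K) + (r + sigma^2/2)*T) / (sigma*sqrt(T)) = 1.15372665
d2 = d1 - sigma*sqrt(T) = 0.96987889
exp(-rT) = 0.89404426
N(d1) = 0.87569387; N(d2) = 0.83394657
C = S_0' * N(d1) - K * exp(-rT) * N(d2) = 24.98484404 * 0.87569387 - 22.9900 * 0.89404426 * 0.83394657 = 4.7381


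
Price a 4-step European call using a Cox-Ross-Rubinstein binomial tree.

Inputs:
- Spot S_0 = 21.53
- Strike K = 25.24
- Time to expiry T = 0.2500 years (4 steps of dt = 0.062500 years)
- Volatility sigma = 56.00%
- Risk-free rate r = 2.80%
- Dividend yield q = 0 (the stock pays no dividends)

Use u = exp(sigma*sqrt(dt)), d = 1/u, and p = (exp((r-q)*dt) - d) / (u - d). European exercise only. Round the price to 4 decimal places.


Answer: Price = V(0,0) = 1.3239

Derivation:
dt = T/N = 0.062500
u = exp(sigma*sqrt(dt)) = 1.150274; d = 1/u = 0.869358
p = (exp((r-q)*dt) - d) / (u - d) = 0.471292
Discount per step: exp(-r*dt) = 0.998252
Stock lattice S(k, i) with i counting down-moves:
  k=0: S(0,0) = 21.5300
  k=1: S(1,0) = 24.7654; S(1,1) = 18.7173
  k=2: S(2,0) = 28.4870; S(2,1) = 21.5300; S(2,2) = 16.2720
  k=3: S(3,0) = 32.7678; S(3,1) = 24.7654; S(3,2) = 18.7173; S(3,3) = 14.1462
  k=4: S(4,0) = 37.6920; S(4,1) = 28.4870; S(4,2) = 21.5300; S(4,3) = 16.2720; S(4,4) = 12.2981
Terminal payoffs V(N, i) = max(S_T - K, 0):
  V(4,0) = 12.451979; V(4,1) = 3.246985; V(4,2) = 0.000000; V(4,3) = 0.000000; V(4,4) = 0.000000
Backward induction: V(k, i) = exp(-r*dt) * [p * V(k+1, i) + (1-p) * V(k+1, i+1)].
  V(3,0) = exp(-r*dt) * [p*12.451979 + (1-p)*3.246985] = 7.571964
  V(3,1) = exp(-r*dt) * [p*3.246985 + (1-p)*0.000000] = 1.527603
  V(3,2) = exp(-r*dt) * [p*0.000000 + (1-p)*0.000000] = 0.000000
  V(3,3) = exp(-r*dt) * [p*0.000000 + (1-p)*0.000000] = 0.000000
  V(2,0) = exp(-r*dt) * [p*7.571964 + (1-p)*1.527603] = 4.368611
  V(2,1) = exp(-r*dt) * [p*1.527603 + (1-p)*0.000000] = 0.718688
  V(2,2) = exp(-r*dt) * [p*0.000000 + (1-p)*0.000000] = 0.000000
  V(1,0) = exp(-r*dt) * [p*4.368611 + (1-p)*0.718688] = 2.434604
  V(1,1) = exp(-r*dt) * [p*0.718688 + (1-p)*0.000000] = 0.338120
  V(0,0) = exp(-r*dt) * [p*2.434604 + (1-p)*0.338120] = 1.323858


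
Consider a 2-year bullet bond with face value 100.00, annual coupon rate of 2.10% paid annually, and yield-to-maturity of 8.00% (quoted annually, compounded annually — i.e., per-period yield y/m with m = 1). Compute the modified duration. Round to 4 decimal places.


Answer: Modified duration = 1.8317

Derivation:
Coupon per period c = face * coupon_rate / m = 2.100000
Periods per year m = 1; per-period yield y/m = 0.080000
Number of cashflows N = 2
Cashflows (t years, CF_t, discount factor 1/(1+y/m)^(m*t), PV):
  t = 1.0000: CF_t = 2.100000, DF = 0.925926, PV = 1.944444
  t = 2.0000: CF_t = 102.100000, DF = 0.857339, PV = 87.534294
Price P = sum_t PV_t = 89.478738
First compute Macaulay numerator sum_t t * PV_t:
  t * PV_t at t = 1.0000: 1.944444
  t * PV_t at t = 2.0000: 175.068587
Macaulay duration D = 177.013032 / 89.478738 = 1.978269
Modified duration = D / (1 + y/m) = 1.978269 / (1 + 0.080000) = 1.831731


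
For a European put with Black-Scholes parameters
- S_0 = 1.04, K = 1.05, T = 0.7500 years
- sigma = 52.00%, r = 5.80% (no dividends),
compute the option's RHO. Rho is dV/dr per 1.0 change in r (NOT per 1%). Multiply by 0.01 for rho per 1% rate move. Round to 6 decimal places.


Answer: Rho = -0.421886

Derivation:
d1 = 0.3005120342; d2 = -0.1498211758
phi(d1) = 0.3813291849; exp(-qT) = 1.0000000000; exp(-rT) = 0.9574325541
N(-d2) = 0.5595471490
Rho = -K*T*exp(-rT)*N(-d2) = -1.0500 * 0.7500 * 0.9574325541 * 0.5595471490 = -0.421886


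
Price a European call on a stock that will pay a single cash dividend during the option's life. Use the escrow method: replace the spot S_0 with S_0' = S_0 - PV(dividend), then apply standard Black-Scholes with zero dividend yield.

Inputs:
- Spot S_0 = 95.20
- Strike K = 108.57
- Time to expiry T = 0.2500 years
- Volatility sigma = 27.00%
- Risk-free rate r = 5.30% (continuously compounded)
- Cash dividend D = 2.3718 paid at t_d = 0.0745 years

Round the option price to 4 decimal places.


PV(D) = D * exp(-r * t_d) = 2.3718 * 0.99605929 = 2.36245341
S_0' = S_0 - PV(D) = 95.2000 - 2.36245341 = 92.83754659
d1 = (ln(S_0'/K) + (r + sigma^2/2)*T) / (sigma*sqrt(T)) = -0.99393683
d2 = d1 - sigma*sqrt(T) = -1.12893683
exp(-rT) = 0.98683739
N(d1) = 0.16012681; N(d2) = 0.12946224
C = S_0' * N(d1) - K * exp(-rT) * N(d2) = 92.83754659 * 0.16012681 - 108.5700 * 0.98683739 * 0.12946224 = 0.9951

Answer: Price = 0.9951


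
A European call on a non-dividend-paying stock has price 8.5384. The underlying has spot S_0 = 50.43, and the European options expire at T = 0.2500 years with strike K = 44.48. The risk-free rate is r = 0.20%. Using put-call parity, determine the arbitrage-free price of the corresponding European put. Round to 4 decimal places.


Answer: Put price = 2.5662

Derivation:
Put-call parity: C - P = S_0 * exp(-qT) - K * exp(-rT).
S_0 * exp(-qT) = 50.4300 * 1.00000000 = 50.43000000
K * exp(-rT) = 44.4800 * 0.99950012 = 44.45776556
P = C - S*exp(-qT) + K*exp(-rT)
P = 8.5384 - 50.43000000 + 44.45776556 = 2.5662


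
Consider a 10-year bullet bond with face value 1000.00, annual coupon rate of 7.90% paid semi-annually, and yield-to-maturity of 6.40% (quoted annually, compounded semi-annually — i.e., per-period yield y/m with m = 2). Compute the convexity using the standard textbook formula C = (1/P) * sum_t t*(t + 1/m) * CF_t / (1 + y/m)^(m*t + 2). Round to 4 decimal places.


Answer: Convexity = 63.3807

Derivation:
Coupon per period c = face * coupon_rate / m = 39.500000
Periods per year m = 2; per-period yield y/m = 0.032000
Number of cashflows N = 20
Cashflows (t years, CF_t, discount factor 1/(1+y/m)^(m*t), PV):
  t = 0.5000: CF_t = 39.500000, DF = 0.968992, PV = 38.275194
  t = 1.0000: CF_t = 39.500000, DF = 0.938946, PV = 37.088366
  t = 1.5000: CF_t = 39.500000, DF = 0.909831, PV = 35.938339
  t = 2.0000: CF_t = 39.500000, DF = 0.881620, PV = 34.823972
  t = 2.5000: CF_t = 39.500000, DF = 0.854283, PV = 33.744159
  t = 3.0000: CF_t = 39.500000, DF = 0.827793, PV = 32.697829
  t = 3.5000: CF_t = 39.500000, DF = 0.802125, PV = 31.683942
  t = 4.0000: CF_t = 39.500000, DF = 0.777253, PV = 30.701495
  t = 4.5000: CF_t = 39.500000, DF = 0.753152, PV = 29.749510
  t = 5.0000: CF_t = 39.500000, DF = 0.729799, PV = 28.827045
  t = 5.5000: CF_t = 39.500000, DF = 0.707169, PV = 27.933183
  t = 6.0000: CF_t = 39.500000, DF = 0.685241, PV = 27.067038
  t = 6.5000: CF_t = 39.500000, DF = 0.663994, PV = 26.227750
  t = 7.0000: CF_t = 39.500000, DF = 0.643405, PV = 25.414486
  t = 7.5000: CF_t = 39.500000, DF = 0.623454, PV = 24.626440
  t = 8.0000: CF_t = 39.500000, DF = 0.604122, PV = 23.862830
  t = 8.5000: CF_t = 39.500000, DF = 0.585390, PV = 23.122897
  t = 9.0000: CF_t = 39.500000, DF = 0.567238, PV = 22.405908
  t = 9.5000: CF_t = 39.500000, DF = 0.549649, PV = 21.711151
  t = 10.0000: CF_t = 1039.500000, DF = 0.532606, PV = 553.643936
Price P = sum_t PV_t = 1109.545469
Convexity numerator sum_t t*(t + 1/m) * CF_t / (1+y/m)^(m*t + 2):
  t = 0.5000: term = 17.969170
  t = 1.0000: term = 52.235958
  t = 1.5000: term = 101.232477
  t = 2.0000: term = 163.489143
  t = 2.5000: term = 237.629568
  t = 3.0000: term = 322.365693
  t = 3.5000: term = 416.493143
  t = 4.0000: term = 518.886806
  t = 4.5000: term = 628.496616
  t = 5.0000: term = 744.343537
  t = 5.5000: term = 865.515741
  t = 6.0000: term = 991.164961
  t = 6.5000: term = 1120.503024
  t = 7.0000: term = 1252.798551
  t = 7.5000: term = 1387.373811
  t = 8.0000: term = 1523.601730
  t = 8.5000: term = 1660.903049
  t = 9.0000: term = 1798.743612
  t = 9.5000: term = 1936.631796
  t = 10.0000: term = 54583.383404
Convexity = (1/P) * sum = 70323.761786 / 1109.545469 = 63.380694


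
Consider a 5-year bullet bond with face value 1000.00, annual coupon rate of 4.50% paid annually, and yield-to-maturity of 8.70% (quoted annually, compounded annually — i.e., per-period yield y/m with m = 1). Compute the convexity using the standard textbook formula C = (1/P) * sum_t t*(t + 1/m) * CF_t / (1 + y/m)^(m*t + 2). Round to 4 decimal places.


Answer: Convexity = 22.3240

Derivation:
Coupon per period c = face * coupon_rate / m = 45.000000
Periods per year m = 1; per-period yield y/m = 0.087000
Number of cashflows N = 5
Cashflows (t years, CF_t, discount factor 1/(1+y/m)^(m*t), PV):
  t = 1.0000: CF_t = 45.000000, DF = 0.919963, PV = 41.398344
  t = 2.0000: CF_t = 45.000000, DF = 0.846332, PV = 38.084953
  t = 3.0000: CF_t = 45.000000, DF = 0.778595, PV = 35.036755
  t = 4.0000: CF_t = 45.000000, DF = 0.716278, PV = 32.232526
  t = 5.0000: CF_t = 1045.000000, DF = 0.658950, PV = 688.602460
Price P = sum_t PV_t = 835.355039
Convexity numerator sum_t t*(t + 1/m) * CF_t / (1+y/m)^(m*t + 2):
  t = 1.0000: term = 70.073511
  t = 2.0000: term = 193.395154
  t = 3.0000: term = 355.832850
  t = 4.0000: term = 545.588547
  t = 5.0000: term = 17483.594955
Convexity = (1/P) * sum = 18648.485017 / 835.355039 = 22.324023


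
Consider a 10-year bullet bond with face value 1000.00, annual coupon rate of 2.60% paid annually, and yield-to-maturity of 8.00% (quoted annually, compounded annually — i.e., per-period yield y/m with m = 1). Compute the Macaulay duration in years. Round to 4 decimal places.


Answer: Macaulay duration = 8.5968 years

Derivation:
Coupon per period c = face * coupon_rate / m = 26.000000
Periods per year m = 1; per-period yield y/m = 0.080000
Number of cashflows N = 10
Cashflows (t years, CF_t, discount factor 1/(1+y/m)^(m*t), PV):
  t = 1.0000: CF_t = 26.000000, DF = 0.925926, PV = 24.074074
  t = 2.0000: CF_t = 26.000000, DF = 0.857339, PV = 22.290809
  t = 3.0000: CF_t = 26.000000, DF = 0.793832, PV = 20.639638
  t = 4.0000: CF_t = 26.000000, DF = 0.735030, PV = 19.110776
  t = 5.0000: CF_t = 26.000000, DF = 0.680583, PV = 17.695163
  t = 6.0000: CF_t = 26.000000, DF = 0.630170, PV = 16.384410
  t = 7.0000: CF_t = 26.000000, DF = 0.583490, PV = 15.170750
  t = 8.0000: CF_t = 26.000000, DF = 0.540269, PV = 14.046991
  t = 9.0000: CF_t = 26.000000, DF = 0.500249, PV = 13.006473
  t = 10.0000: CF_t = 1026.000000, DF = 0.463193, PV = 475.236519
Price P = sum_t PV_t = 637.655604
Macaulay numerator sum_t t * PV_t:
  t * PV_t at t = 1.0000: 24.074074
  t * PV_t at t = 2.0000: 44.581619
  t * PV_t at t = 3.0000: 61.918915
  t * PV_t at t = 4.0000: 76.443105
  t * PV_t at t = 5.0000: 88.475816
  t * PV_t at t = 6.0000: 98.306462
  t * PV_t at t = 7.0000: 106.195252
  t * PV_t at t = 8.0000: 112.375928
  t * PV_t at t = 9.0000: 117.058258
  t * PV_t at t = 10.0000: 4752.365188
Macaulay duration D = (sum_t t * PV_t) / P = 5481.794616 / 637.655604 = 8.596795


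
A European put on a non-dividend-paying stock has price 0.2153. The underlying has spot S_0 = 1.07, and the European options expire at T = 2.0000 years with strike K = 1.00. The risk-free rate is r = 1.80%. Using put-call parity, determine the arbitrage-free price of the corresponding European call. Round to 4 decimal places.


Answer: Call price = 0.3207

Derivation:
Put-call parity: C - P = S_0 * exp(-qT) - K * exp(-rT).
S_0 * exp(-qT) = 1.0700 * 1.00000000 = 1.07000000
K * exp(-rT) = 1.0000 * 0.96464029 = 0.96464029
C = P + S*exp(-qT) - K*exp(-rT)
C = 0.2153 + 1.07000000 - 0.96464029 = 0.3207


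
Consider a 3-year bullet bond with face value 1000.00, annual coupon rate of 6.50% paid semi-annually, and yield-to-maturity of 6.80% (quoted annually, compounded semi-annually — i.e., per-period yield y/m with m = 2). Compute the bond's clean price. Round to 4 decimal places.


Coupon per period c = face * coupon_rate / m = 32.500000
Periods per year m = 2; per-period yield y/m = 0.034000
Number of cashflows N = 6
Cashflows (t years, CF_t, discount factor 1/(1+y/m)^(m*t), PV):
  t = 0.5000: CF_t = 32.500000, DF = 0.967118, PV = 31.431335
  t = 1.0000: CF_t = 32.500000, DF = 0.935317, PV = 30.397809
  t = 1.5000: CF_t = 32.500000, DF = 0.904562, PV = 29.398268
  t = 2.0000: CF_t = 32.500000, DF = 0.874818, PV = 28.431594
  t = 2.5000: CF_t = 32.500000, DF = 0.846052, PV = 27.496706
  t = 3.0000: CF_t = 1032.500000, DF = 0.818233, PV = 844.825138
Price P = sum_t PV_t = 991.980849

Answer: Price = 991.9808


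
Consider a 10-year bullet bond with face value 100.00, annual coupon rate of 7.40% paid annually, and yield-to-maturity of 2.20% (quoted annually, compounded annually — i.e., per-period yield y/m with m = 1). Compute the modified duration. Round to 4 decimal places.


Coupon per period c = face * coupon_rate / m = 7.400000
Periods per year m = 1; per-period yield y/m = 0.022000
Number of cashflows N = 10
Cashflows (t years, CF_t, discount factor 1/(1+y/m)^(m*t), PV):
  t = 1.0000: CF_t = 7.400000, DF = 0.978474, PV = 7.240705
  t = 2.0000: CF_t = 7.400000, DF = 0.957411, PV = 7.084838
  t = 3.0000: CF_t = 7.400000, DF = 0.936801, PV = 6.932327
  t = 4.0000: CF_t = 7.400000, DF = 0.916635, PV = 6.783099
  t = 5.0000: CF_t = 7.400000, DF = 0.896903, PV = 6.637083
  t = 6.0000: CF_t = 7.400000, DF = 0.877596, PV = 6.494210
  t = 7.0000: CF_t = 7.400000, DF = 0.858704, PV = 6.354413
  t = 8.0000: CF_t = 7.400000, DF = 0.840220, PV = 6.217625
  t = 9.0000: CF_t = 7.400000, DF = 0.822133, PV = 6.083782
  t = 10.0000: CF_t = 107.400000, DF = 0.804435, PV = 86.396336
Price P = sum_t PV_t = 146.224418
First compute Macaulay numerator sum_t t * PV_t:
  t * PV_t at t = 1.0000: 7.240705
  t * PV_t at t = 2.0000: 14.169676
  t * PV_t at t = 3.0000: 20.796981
  t * PV_t at t = 4.0000: 27.132395
  t * PV_t at t = 5.0000: 33.185414
  t * PV_t at t = 6.0000: 38.965262
  t * PV_t at t = 7.0000: 44.480892
  t * PV_t at t = 8.0000: 49.741003
  t * PV_t at t = 9.0000: 54.754040
  t * PV_t at t = 10.0000: 863.963357
Macaulay duration D = 1154.429724 / 146.224418 = 7.894918
Modified duration = D / (1 + y/m) = 7.894918 / (1 + 0.022000) = 7.724968

Answer: Modified duration = 7.7250


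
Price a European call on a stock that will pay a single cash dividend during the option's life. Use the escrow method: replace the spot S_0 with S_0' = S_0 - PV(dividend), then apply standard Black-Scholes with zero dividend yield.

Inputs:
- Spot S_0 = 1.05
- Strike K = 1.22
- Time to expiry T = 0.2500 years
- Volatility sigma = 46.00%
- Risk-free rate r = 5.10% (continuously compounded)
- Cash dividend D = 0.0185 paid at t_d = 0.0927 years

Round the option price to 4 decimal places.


Answer: Price = 0.0381

Derivation:
PV(D) = D * exp(-r * t_d) = 0.0185 * 0.99528346 = 0.01841274
S_0' = S_0 - PV(D) = 1.0500 - 0.01841274 = 1.03158726
d1 = (ln(S_0'/K) + (r + sigma^2/2)*T) / (sigma*sqrt(T)) = -0.55892268
d2 = d1 - sigma*sqrt(T) = -0.78892268
exp(-rT) = 0.98733094
N(d1) = 0.28810724; N(d2) = 0.21507860
C = S_0' * N(d1) - K * exp(-rT) * N(d2) = 1.03158726 * 0.28810724 - 1.2200 * 0.98733094 * 0.21507860 = 0.0381


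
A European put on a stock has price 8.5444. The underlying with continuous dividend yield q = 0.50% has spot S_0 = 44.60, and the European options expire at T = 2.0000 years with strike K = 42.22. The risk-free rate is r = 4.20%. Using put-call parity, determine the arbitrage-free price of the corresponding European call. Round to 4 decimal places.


Answer: Call price = 13.8822

Derivation:
Put-call parity: C - P = S_0 * exp(-qT) - K * exp(-rT).
S_0 * exp(-qT) = 44.6000 * 0.99004983 = 44.15622259
K * exp(-rT) = 42.2200 * 0.91943126 = 38.81838763
C = P + S*exp(-qT) - K*exp(-rT)
C = 8.5444 + 44.15622259 - 38.81838763 = 13.8822


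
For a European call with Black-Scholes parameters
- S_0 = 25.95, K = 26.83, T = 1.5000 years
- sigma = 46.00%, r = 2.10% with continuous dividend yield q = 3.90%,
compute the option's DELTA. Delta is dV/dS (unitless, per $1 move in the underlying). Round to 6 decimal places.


d1 = 0.1745721967; d2 = -0.3888104442
phi(d1) = 0.3929093878; exp(-qT) = 0.9431782404; exp(-rT) = 0.9689909565
N(d1) = 0.5692921015
Delta = exp(-qT) * N(d1) = 0.9431782404 * 0.5692921015 = 0.536944

Answer: Delta = 0.536944


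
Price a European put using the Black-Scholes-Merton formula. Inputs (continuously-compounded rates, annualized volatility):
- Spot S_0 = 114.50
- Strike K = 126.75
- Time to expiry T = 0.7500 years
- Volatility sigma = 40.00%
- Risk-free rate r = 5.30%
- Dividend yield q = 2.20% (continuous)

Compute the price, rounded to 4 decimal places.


Answer: Price = 21.1174

Derivation:
d1 = (ln(S/K) + (r - q + 0.5*sigma^2) * T) / (sigma * sqrt(T)) = -0.05309261
d2 = d1 - sigma * sqrt(T) = -0.39950277
exp(-rT) = 0.96102967; exp(-qT) = 0.98363538
P = K * exp(-rT) * N(-d2) - S_0 * exp(-qT) * N(-d1)
N(-d1) = 0.52117094; N(-d2) = 0.65523861
P = 126.7500 * 0.96102967 * 0.65523861 - 114.5000 * 0.98363538 * 0.52117094 = 21.1174


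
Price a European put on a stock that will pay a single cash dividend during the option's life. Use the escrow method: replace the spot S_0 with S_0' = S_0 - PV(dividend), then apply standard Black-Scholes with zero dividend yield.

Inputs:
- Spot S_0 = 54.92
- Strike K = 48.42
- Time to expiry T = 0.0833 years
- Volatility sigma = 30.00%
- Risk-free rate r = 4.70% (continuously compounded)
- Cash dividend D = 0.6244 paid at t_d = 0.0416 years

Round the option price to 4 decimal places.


PV(D) = D * exp(-r * t_d) = 0.6244 * 0.99804671 = 0.62318037
S_0' = S_0 - PV(D) = 54.9200 - 0.62318037 = 54.29681963
d1 = (ln(S_0'/K) + (r + sigma^2/2)*T) / (sigma*sqrt(T)) = 1.41151464
d2 = d1 - sigma*sqrt(T) = 1.32492943
exp(-rT) = 0.99609255
N(-d1) = 0.07904646; N(-d2) = 0.09259728
P = K * exp(-rT) * N(-d2) - S_0' * N(-d1) = 48.4200 * 0.99609255 * 0.09259728 - 54.29681963 * 0.07904646 = 0.1741

Answer: Price = 0.1741


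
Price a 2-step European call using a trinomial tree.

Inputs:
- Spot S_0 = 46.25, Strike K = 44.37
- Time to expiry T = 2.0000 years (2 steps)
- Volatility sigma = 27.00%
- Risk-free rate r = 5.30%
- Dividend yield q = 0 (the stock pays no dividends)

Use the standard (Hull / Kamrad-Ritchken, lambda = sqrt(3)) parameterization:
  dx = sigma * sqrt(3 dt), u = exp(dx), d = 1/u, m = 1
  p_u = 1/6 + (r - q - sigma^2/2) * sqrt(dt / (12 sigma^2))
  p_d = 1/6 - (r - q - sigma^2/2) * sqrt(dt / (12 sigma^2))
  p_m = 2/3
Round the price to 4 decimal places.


dt = T/N = 1.000000; dx = sigma*sqrt(3*dt) = 0.467654
u = exp(dx) = 1.596245; d = 1/u = 0.626470
p_u = 0.184361, p_m = 0.666667, p_d = 0.148972
Discount per step: exp(-r*dt) = 0.948380
Stock lattice S(k, j) with j the centered position index:
  k=0: S(0,+0) = 46.2500
  k=1: S(1,-1) = 28.9743; S(1,+0) = 46.2500; S(1,+1) = 73.8263
  k=2: S(2,-2) = 18.1515; S(2,-1) = 28.9743; S(2,+0) = 46.2500; S(2,+1) = 73.8263; S(2,+2) = 117.8448
Terminal payoffs V(N, j) = max(S_T - K, 0):
  V(2,-2) = 0.000000; V(2,-1) = 0.000000; V(2,+0) = 1.880000; V(2,+1) = 29.456311; V(2,+2) = 73.474847
Backward induction: V(k, j) = exp(-r*dt) * [p_u * V(k+1, j+1) + p_m * V(k+1, j) + p_d * V(k+1, j-1)]
  V(1,-1) = exp(-r*dt) * [p_u*1.880000 + p_m*0.000000 + p_d*0.000000] = 0.328708
  V(1,+0) = exp(-r*dt) * [p_u*29.456311 + p_m*1.880000 + p_d*0.000000] = 6.338915
  V(1,+1) = exp(-r*dt) * [p_u*73.474847 + p_m*29.456311 + p_d*1.880000] = 31.736145
  V(0,+0) = exp(-r*dt) * [p_u*31.736145 + p_m*6.338915 + p_d*0.328708] = 9.603136

Answer: Price = V(0,0) = 9.6031


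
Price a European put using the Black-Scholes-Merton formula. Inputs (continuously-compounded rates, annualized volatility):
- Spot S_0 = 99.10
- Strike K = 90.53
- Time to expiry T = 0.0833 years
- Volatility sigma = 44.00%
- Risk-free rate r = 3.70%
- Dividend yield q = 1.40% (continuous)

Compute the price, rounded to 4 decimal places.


Answer: Price = 1.6351

Derivation:
d1 = (ln(S/K) + (r - q + 0.5*sigma^2) * T) / (sigma * sqrt(T)) = 0.79081964
d2 = d1 - sigma * sqrt(T) = 0.66382799
exp(-rT) = 0.99692264; exp(-qT) = 0.99883448
P = K * exp(-rT) * N(-d2) - S_0 * exp(-qT) * N(-d1)
N(-d1) = 0.21452462; N(-d2) = 0.25340020
P = 90.5300 * 0.99692264 * 0.25340020 - 99.1000 * 0.99883448 * 0.21452462 = 1.6351


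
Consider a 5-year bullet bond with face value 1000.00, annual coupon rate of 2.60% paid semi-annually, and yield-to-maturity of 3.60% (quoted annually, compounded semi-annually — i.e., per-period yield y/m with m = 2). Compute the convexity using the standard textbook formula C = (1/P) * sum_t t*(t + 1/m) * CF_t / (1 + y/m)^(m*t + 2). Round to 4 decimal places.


Coupon per period c = face * coupon_rate / m = 13.000000
Periods per year m = 2; per-period yield y/m = 0.018000
Number of cashflows N = 10
Cashflows (t years, CF_t, discount factor 1/(1+y/m)^(m*t), PV):
  t = 0.5000: CF_t = 13.000000, DF = 0.982318, PV = 12.770138
  t = 1.0000: CF_t = 13.000000, DF = 0.964949, PV = 12.544339
  t = 1.5000: CF_t = 13.000000, DF = 0.947887, PV = 12.322534
  t = 2.0000: CF_t = 13.000000, DF = 0.931127, PV = 12.104650
  t = 2.5000: CF_t = 13.000000, DF = 0.914663, PV = 11.890619
  t = 3.0000: CF_t = 13.000000, DF = 0.898490, PV = 11.680372
  t = 3.5000: CF_t = 13.000000, DF = 0.882603, PV = 11.473843
  t = 4.0000: CF_t = 13.000000, DF = 0.866997, PV = 11.270966
  t = 4.5000: CF_t = 13.000000, DF = 0.851667, PV = 11.071676
  t = 5.0000: CF_t = 1013.000000, DF = 0.836608, PV = 847.484308
Price P = sum_t PV_t = 954.613444
Convexity numerator sum_t t*(t + 1/m) * CF_t / (1+y/m)^(m*t + 2):
  t = 0.5000: term = 6.161267
  t = 1.0000: term = 18.156975
  t = 1.5000: term = 35.671857
  t = 2.0000: term = 58.401861
  t = 2.5000: term = 86.053823
  t = 3.0000: term = 118.345140
  t = 3.5000: term = 155.003458
  t = 4.0000: term = 195.766365
  t = 4.5000: term = 240.381097
  t = 5.0000: term = 22488.930546
Convexity = (1/P) * sum = 23402.872389 / 954.613444 = 24.515549

Answer: Convexity = 24.5155


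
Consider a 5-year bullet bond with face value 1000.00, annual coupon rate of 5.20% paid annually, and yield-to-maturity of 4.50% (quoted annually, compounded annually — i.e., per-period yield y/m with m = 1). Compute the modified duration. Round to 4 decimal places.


Answer: Modified duration = 4.3422

Derivation:
Coupon per period c = face * coupon_rate / m = 52.000000
Periods per year m = 1; per-period yield y/m = 0.045000
Number of cashflows N = 5
Cashflows (t years, CF_t, discount factor 1/(1+y/m)^(m*t), PV):
  t = 1.0000: CF_t = 52.000000, DF = 0.956938, PV = 49.760766
  t = 2.0000: CF_t = 52.000000, DF = 0.915730, PV = 47.617957
  t = 3.0000: CF_t = 52.000000, DF = 0.876297, PV = 45.567423
  t = 4.0000: CF_t = 52.000000, DF = 0.838561, PV = 43.605190
  t = 5.0000: CF_t = 1052.000000, DF = 0.802451, PV = 844.178501
Price P = sum_t PV_t = 1030.729837
First compute Macaulay numerator sum_t t * PV_t:
  t * PV_t at t = 1.0000: 49.760766
  t * PV_t at t = 2.0000: 95.235915
  t * PV_t at t = 3.0000: 136.702270
  t * PV_t at t = 4.0000: 174.420759
  t * PV_t at t = 5.0000: 4220.892505
Macaulay duration D = 4677.012215 / 1030.729837 = 4.537573
Modified duration = D / (1 + y/m) = 4.537573 / (1 + 0.045000) = 4.342175


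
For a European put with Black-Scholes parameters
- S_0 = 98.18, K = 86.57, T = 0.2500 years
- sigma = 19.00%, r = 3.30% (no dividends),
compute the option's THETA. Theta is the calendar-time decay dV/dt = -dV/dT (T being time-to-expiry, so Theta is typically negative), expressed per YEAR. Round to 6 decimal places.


d1 = 1.4590704569; d2 = 1.3640704569
phi(d1) = 0.1376030990; exp(-qT) = 1.0000000000; exp(-rT) = 0.9917839379
Theta = -S*exp(-qT)*phi(d1)*sigma/(2*sqrt(T)) + r*K*exp(-rT)*N(-d2) - q*S*exp(-qT)*N(-d1)
N(-d1) = 0.0722728583; N(-d2) = 0.0862726959; sqrt(T) = 0.5000000000
Term 1 = -98.1800 * 1.0000000000 * 0.1376030990 * 0.1900 / (2 * 0.5000000000) = -2.5668757294
Term 2 = 0.0330 * 86.5700 * 0.9917839379 * 0.0862726959 = 0.2444397311
Term 3 = 0 (no dividend yield, q = 0)
Theta = -2.5668757294 + (0.2444397311) + (0.0000000000) = -2.322436

Answer: Theta = -2.322436


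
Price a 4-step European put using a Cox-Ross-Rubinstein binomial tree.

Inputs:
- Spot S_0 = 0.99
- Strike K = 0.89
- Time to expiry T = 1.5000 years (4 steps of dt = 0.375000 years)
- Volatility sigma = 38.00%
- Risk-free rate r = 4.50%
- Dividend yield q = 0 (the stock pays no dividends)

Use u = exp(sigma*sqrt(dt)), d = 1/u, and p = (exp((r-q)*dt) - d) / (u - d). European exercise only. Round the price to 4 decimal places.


Answer: Price = V(0,0) = 0.1027

Derivation:
dt = T/N = 0.375000
u = exp(sigma*sqrt(dt)) = 1.262005; d = 1/u = 0.792390
p = (exp((r-q)*dt) - d) / (u - d) = 0.478324
Discount per step: exp(-r*dt) = 0.983267
Stock lattice S(k, i) with i counting down-moves:
  k=0: S(0,0) = 0.9900
  k=1: S(1,0) = 1.2494; S(1,1) = 0.7845
  k=2: S(2,0) = 1.5767; S(2,1) = 0.9900; S(2,2) = 0.6216
  k=3: S(3,0) = 1.9898; S(3,1) = 1.2494; S(3,2) = 0.7845; S(3,3) = 0.4926
  k=4: S(4,0) = 2.5112; S(4,1) = 1.5767; S(4,2) = 0.9900; S(4,3) = 0.6216; S(4,4) = 0.3903
Terminal payoffs V(N, i) = max(K - S_T, 0):
  V(4,0) = 0.000000; V(4,1) = 0.000000; V(4,2) = 0.000000; V(4,3) = 0.268397; V(4,4) = 0.499707
Backward induction: V(k, i) = exp(-r*dt) * [p * V(k+1, i) + (1-p) * V(k+1, i+1)].
  V(3,0) = exp(-r*dt) * [p*0.000000 + (1-p)*0.000000] = 0.000000
  V(3,1) = exp(-r*dt) * [p*0.000000 + (1-p)*0.000000] = 0.000000
  V(3,2) = exp(-r*dt) * [p*0.000000 + (1-p)*0.268397] = 0.137673
  V(3,3) = exp(-r*dt) * [p*0.268397 + (1-p)*0.499707] = 0.382555
  V(2,0) = exp(-r*dt) * [p*0.000000 + (1-p)*0.000000] = 0.000000
  V(2,1) = exp(-r*dt) * [p*0.000000 + (1-p)*0.137673] = 0.070619
  V(2,2) = exp(-r*dt) * [p*0.137673 + (1-p)*0.382555] = 0.260981
  V(1,0) = exp(-r*dt) * [p*0.000000 + (1-p)*0.070619] = 0.036224
  V(1,1) = exp(-r*dt) * [p*0.070619 + (1-p)*0.260981] = 0.167083
  V(0,0) = exp(-r*dt) * [p*0.036224 + (1-p)*0.167083] = 0.102741


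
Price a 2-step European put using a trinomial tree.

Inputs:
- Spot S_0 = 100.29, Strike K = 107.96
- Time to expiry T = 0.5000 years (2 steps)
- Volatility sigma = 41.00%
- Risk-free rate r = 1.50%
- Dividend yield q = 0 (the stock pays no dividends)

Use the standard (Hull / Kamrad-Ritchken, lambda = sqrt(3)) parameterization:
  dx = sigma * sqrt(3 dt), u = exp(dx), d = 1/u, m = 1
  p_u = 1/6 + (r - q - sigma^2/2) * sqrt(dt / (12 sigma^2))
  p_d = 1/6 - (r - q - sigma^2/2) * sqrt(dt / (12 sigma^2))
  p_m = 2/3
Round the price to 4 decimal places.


dt = T/N = 0.250000; dx = sigma*sqrt(3*dt) = 0.355070
u = exp(dx) = 1.426281; d = 1/u = 0.701124
p_u = 0.142358, p_m = 0.666667, p_d = 0.190975
Discount per step: exp(-r*dt) = 0.996257
Stock lattice S(k, j) with j the centered position index:
  k=0: S(0,+0) = 100.2900
  k=1: S(1,-1) = 70.3157; S(1,+0) = 100.2900; S(1,+1) = 143.0417
  k=2: S(2,-2) = 49.3001; S(2,-1) = 70.3157; S(2,+0) = 100.2900; S(2,+1) = 143.0417; S(2,+2) = 204.0177
Terminal payoffs V(N, j) = max(K - S_T, 0):
  V(2,-2) = 58.659947; V(2,-1) = 37.644267; V(2,+0) = 7.670000; V(2,+1) = 0.000000; V(2,+2) = 0.000000
Backward induction: V(k, j) = exp(-r*dt) * [p_u * V(k+1, j+1) + p_m * V(k+1, j) + p_d * V(k+1, j-1)]
  V(1,-1) = exp(-r*dt) * [p_u*7.670000 + p_m*37.644267 + p_d*58.659947] = 37.250709
  V(1,+0) = exp(-r*dt) * [p_u*0.000000 + p_m*7.670000 + p_d*37.644267] = 12.256408
  V(1,+1) = exp(-r*dt) * [p_u*0.000000 + p_m*0.000000 + p_d*7.670000] = 1.459297
  V(0,+0) = exp(-r*dt) * [p_u*1.459297 + p_m*12.256408 + p_d*37.250709] = 15.434655

Answer: Price = V(0,0) = 15.4347


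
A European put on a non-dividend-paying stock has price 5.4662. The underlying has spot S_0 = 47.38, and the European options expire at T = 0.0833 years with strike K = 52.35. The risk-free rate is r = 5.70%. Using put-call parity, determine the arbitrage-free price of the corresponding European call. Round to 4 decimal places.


Answer: Call price = 0.7442

Derivation:
Put-call parity: C - P = S_0 * exp(-qT) - K * exp(-rT).
S_0 * exp(-qT) = 47.3800 * 1.00000000 = 47.38000000
K * exp(-rT) = 52.3500 * 0.99526315 = 52.10202613
C = P + S*exp(-qT) - K*exp(-rT)
C = 5.4662 + 47.38000000 - 52.10202613 = 0.7442


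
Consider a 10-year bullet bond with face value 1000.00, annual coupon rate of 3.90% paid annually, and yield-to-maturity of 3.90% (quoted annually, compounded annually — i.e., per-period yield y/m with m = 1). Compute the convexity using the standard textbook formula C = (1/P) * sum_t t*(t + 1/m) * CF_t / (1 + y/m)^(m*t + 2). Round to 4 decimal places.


Answer: Convexity = 81.3595

Derivation:
Coupon per period c = face * coupon_rate / m = 39.000000
Periods per year m = 1; per-period yield y/m = 0.039000
Number of cashflows N = 10
Cashflows (t years, CF_t, discount factor 1/(1+y/m)^(m*t), PV):
  t = 1.0000: CF_t = 39.000000, DF = 0.962464, PV = 37.536092
  t = 2.0000: CF_t = 39.000000, DF = 0.926337, PV = 36.127134
  t = 3.0000: CF_t = 39.000000, DF = 0.891566, PV = 34.771063
  t = 4.0000: CF_t = 39.000000, DF = 0.858100, PV = 33.465893
  t = 5.0000: CF_t = 39.000000, DF = 0.825890, PV = 32.209714
  t = 6.0000: CF_t = 39.000000, DF = 0.794889, PV = 31.000687
  t = 7.0000: CF_t = 39.000000, DF = 0.765052, PV = 29.837043
  t = 8.0000: CF_t = 39.000000, DF = 0.736335, PV = 28.717077
  t = 9.0000: CF_t = 39.000000, DF = 0.708696, PV = 27.639150
  t = 10.0000: CF_t = 1039.000000, DF = 0.682094, PV = 708.696148
Price P = sum_t PV_t = 1000.000000
Convexity numerator sum_t t*(t + 1/m) * CF_t / (1+y/m)^(m*t + 2):
  t = 1.0000: term = 69.542125
  t = 2.0000: term = 200.795357
  t = 3.0000: term = 386.516569
  t = 4.0000: term = 620.013745
  t = 5.0000: term = 895.111278
  t = 6.0000: term = 1206.117217
  t = 7.0000: term = 1547.792386
  t = 8.0000: term = 1915.321254
  t = 9.0000: term = 2304.284473
  t = 10.0000: term = 72214.043298
Convexity = (1/P) * sum = 81359.537702 / 1000.000000 = 81.359538


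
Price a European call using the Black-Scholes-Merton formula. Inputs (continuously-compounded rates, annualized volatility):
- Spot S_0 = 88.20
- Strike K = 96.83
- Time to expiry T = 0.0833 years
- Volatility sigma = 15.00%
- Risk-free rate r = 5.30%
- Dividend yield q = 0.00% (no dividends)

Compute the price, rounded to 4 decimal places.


d1 = (ln(S/K) + (r - q + 0.5*sigma^2) * T) / (sigma * sqrt(T)) = -2.03263045
d2 = d1 - sigma * sqrt(T) = -2.07592306
exp(-rT) = 0.99559483; exp(-qT) = 1.00000000
C = S_0 * exp(-qT) * N(d1) - K * exp(-rT) * N(d2)
N(d1) = 0.02104494; N(d2) = 0.01895053
C = 88.2000 * 1.00000000 * 0.02104494 - 96.8300 * 0.99559483 * 0.01895053 = 0.0293

Answer: Price = 0.0293


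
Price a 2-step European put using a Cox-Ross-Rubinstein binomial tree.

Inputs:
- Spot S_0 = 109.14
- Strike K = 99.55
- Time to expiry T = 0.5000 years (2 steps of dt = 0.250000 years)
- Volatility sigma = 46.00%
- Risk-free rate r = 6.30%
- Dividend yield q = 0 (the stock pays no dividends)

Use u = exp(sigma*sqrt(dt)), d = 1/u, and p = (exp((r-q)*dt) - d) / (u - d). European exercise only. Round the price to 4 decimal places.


Answer: Price = V(0,0) = 8.1254

Derivation:
dt = T/N = 0.250000
u = exp(sigma*sqrt(dt)) = 1.258600; d = 1/u = 0.794534
p = (exp((r-q)*dt) - d) / (u - d) = 0.476960
Discount per step: exp(-r*dt) = 0.984373
Stock lattice S(k, i) with i counting down-moves:
  k=0: S(0,0) = 109.1400
  k=1: S(1,0) = 137.3636; S(1,1) = 86.7154
  k=2: S(2,0) = 172.8858; S(2,1) = 109.1400; S(2,2) = 68.8983
Terminal payoffs V(N, i) = max(K - S_T, 0):
  V(2,0) = 0.000000; V(2,1) = 0.000000; V(2,2) = 30.651703
Backward induction: V(k, i) = exp(-r*dt) * [p * V(k+1, i) + (1-p) * V(k+1, i+1)].
  V(1,0) = exp(-r*dt) * [p*0.000000 + (1-p)*0.000000] = 0.000000
  V(1,1) = exp(-r*dt) * [p*0.000000 + (1-p)*30.651703] = 15.781542
  V(0,0) = exp(-r*dt) * [p*0.000000 + (1-p)*15.781542] = 8.125391


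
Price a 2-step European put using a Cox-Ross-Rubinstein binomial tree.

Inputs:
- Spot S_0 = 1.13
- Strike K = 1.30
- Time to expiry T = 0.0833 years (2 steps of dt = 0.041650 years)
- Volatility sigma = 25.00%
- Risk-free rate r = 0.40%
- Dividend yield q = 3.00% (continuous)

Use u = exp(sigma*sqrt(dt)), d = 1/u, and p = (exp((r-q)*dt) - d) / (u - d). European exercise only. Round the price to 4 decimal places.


Answer: Price = V(0,0) = 0.1724

Derivation:
dt = T/N = 0.041650
u = exp(sigma*sqrt(dt)) = 1.052345; d = 1/u = 0.950259
p = (exp((r-q)*dt) - d) / (u - d) = 0.476646
Discount per step: exp(-r*dt) = 0.999833
Stock lattice S(k, i) with i counting down-moves:
  k=0: S(0,0) = 1.1300
  k=1: S(1,0) = 1.1891; S(1,1) = 1.0738
  k=2: S(2,0) = 1.2514; S(2,1) = 1.1300; S(2,2) = 1.0204
Terminal payoffs V(N, i) = max(K - S_T, 0):
  V(2,0) = 0.048605; V(2,1) = 0.170000; V(2,2) = 0.279619
Backward induction: V(k, i) = exp(-r*dt) * [p * V(k+1, i) + (1-p) * V(k+1, i+1)].
  V(1,0) = exp(-r*dt) * [p*0.048605 + (1-p)*0.170000] = 0.112119
  V(1,1) = exp(-r*dt) * [p*0.170000 + (1-p)*0.279619] = 0.227332
  V(0,0) = exp(-r*dt) * [p*0.112119 + (1-p)*0.227332] = 0.172387


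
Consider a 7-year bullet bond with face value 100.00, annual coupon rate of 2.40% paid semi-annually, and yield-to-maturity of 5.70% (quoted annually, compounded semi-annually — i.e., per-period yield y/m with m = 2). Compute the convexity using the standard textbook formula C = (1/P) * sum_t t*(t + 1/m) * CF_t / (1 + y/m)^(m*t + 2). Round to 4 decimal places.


Answer: Convexity = 44.1597

Derivation:
Coupon per period c = face * coupon_rate / m = 1.200000
Periods per year m = 2; per-period yield y/m = 0.028500
Number of cashflows N = 14
Cashflows (t years, CF_t, discount factor 1/(1+y/m)^(m*t), PV):
  t = 0.5000: CF_t = 1.200000, DF = 0.972290, PV = 1.166748
  t = 1.0000: CF_t = 1.200000, DF = 0.945347, PV = 1.134417
  t = 1.5000: CF_t = 1.200000, DF = 0.919152, PV = 1.102982
  t = 2.0000: CF_t = 1.200000, DF = 0.893682, PV = 1.072418
  t = 2.5000: CF_t = 1.200000, DF = 0.868917, PV = 1.042701
  t = 3.0000: CF_t = 1.200000, DF = 0.844840, PV = 1.013807
  t = 3.5000: CF_t = 1.200000, DF = 0.821429, PV = 0.985715
  t = 4.0000: CF_t = 1.200000, DF = 0.798667, PV = 0.958400
  t = 4.5000: CF_t = 1.200000, DF = 0.776536, PV = 0.931843
  t = 5.0000: CF_t = 1.200000, DF = 0.755018, PV = 0.906021
  t = 5.5000: CF_t = 1.200000, DF = 0.734096, PV = 0.880915
  t = 6.0000: CF_t = 1.200000, DF = 0.713754, PV = 0.856505
  t = 6.5000: CF_t = 1.200000, DF = 0.693976, PV = 0.832771
  t = 7.0000: CF_t = 101.200000, DF = 0.674745, PV = 68.284222
Price P = sum_t PV_t = 81.169464
Convexity numerator sum_t t*(t + 1/m) * CF_t / (1+y/m)^(m*t + 2):
  t = 0.5000: term = 0.551491
  t = 1.0000: term = 1.608627
  t = 1.5000: term = 3.128103
  t = 2.0000: term = 5.069037
  t = 2.5000: term = 7.392859
  t = 3.0000: term = 10.063202
  t = 3.5000: term = 13.045797
  t = 4.0000: term = 16.308379
  t = 4.5000: term = 19.820587
  t = 5.0000: term = 23.553876
  t = 5.5000: term = 27.481431
  t = 6.0000: term = 31.578079
  t = 6.5000: term = 35.820216
  t = 7.0000: term = 3388.996181
Convexity = (1/P) * sum = 3584.417864 / 81.169464 = 44.159684
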